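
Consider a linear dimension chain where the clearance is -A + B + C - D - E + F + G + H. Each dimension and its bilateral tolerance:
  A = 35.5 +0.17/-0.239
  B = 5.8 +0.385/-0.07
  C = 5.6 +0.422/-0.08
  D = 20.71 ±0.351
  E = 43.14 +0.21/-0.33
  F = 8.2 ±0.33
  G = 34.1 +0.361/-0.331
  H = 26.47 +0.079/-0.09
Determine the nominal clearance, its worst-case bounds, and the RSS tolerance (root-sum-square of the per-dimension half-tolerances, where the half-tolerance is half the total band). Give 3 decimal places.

nominal=-19.180 wc=[-20.812,-16.683] rss=0.767

Stack each dimension's contribution:
  -A: nom -35.500 → Σnom=-35.500; wc +0.239/-0.170 → slack +0.239/-0.170; half-tol=0.205, Σhalf²=0.041820
  +B: nom +5.800 → Σnom=-29.700; wc +0.385/-0.070 → slack +0.624/-0.240; half-tol=0.228, Σhalf²=0.093577
  +C: nom +5.600 → Σnom=-24.100; wc +0.422/-0.080 → slack +1.046/-0.320; half-tol=0.251, Σhalf²=0.156578
  -D: nom -20.710 → Σnom=-44.810; wc +0.351/-0.351 → slack +1.397/-0.671; half-tol=0.351, Σhalf²=0.279778
  -E: nom -43.140 → Σnom=-87.950; wc +0.330/-0.210 → slack +1.727/-0.881; half-tol=0.270, Σhalf²=0.352679
  +F: nom +8.200 → Σnom=-79.750; wc +0.330/-0.330 → slack +2.057/-1.211; half-tol=0.330, Σhalf²=0.461579
  +G: nom +34.100 → Σnom=-45.650; wc +0.361/-0.331 → slack +2.418/-1.542; half-tol=0.346, Σhalf²=0.581295
  +H: nom +26.470 → Σnom=-19.180; wc +0.079/-0.090 → slack +2.497/-1.632; half-tol=0.084, Σhalf²=0.588435
Nominal = -19.180. Worst-case = [-19.180 - 1.632, -19.180 + 2.497] = [-20.812, -16.683]. RSS = √0.588435 = 0.767.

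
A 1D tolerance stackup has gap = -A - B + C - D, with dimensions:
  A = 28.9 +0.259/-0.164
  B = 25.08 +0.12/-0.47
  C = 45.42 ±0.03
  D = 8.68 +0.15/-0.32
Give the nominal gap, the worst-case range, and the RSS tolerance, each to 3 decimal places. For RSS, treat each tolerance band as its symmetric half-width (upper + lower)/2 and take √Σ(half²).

nominal=-17.240 wc=[-17.799,-16.256] rss=0.433

Stack each dimension's contribution:
  -A: nom -28.900 → Σnom=-28.900; wc +0.164/-0.259 → slack +0.164/-0.259; half-tol=0.212, Σhalf²=0.044732
  -B: nom -25.080 → Σnom=-53.980; wc +0.470/-0.120 → slack +0.634/-0.379; half-tol=0.295, Σhalf²=0.131757
  +C: nom +45.420 → Σnom=-8.560; wc +0.030/-0.030 → slack +0.664/-0.409; half-tol=0.030, Σhalf²=0.132657
  -D: nom -8.680 → Σnom=-17.240; wc +0.320/-0.150 → slack +0.984/-0.559; half-tol=0.235, Σhalf²=0.187882
Nominal = -17.240. Worst-case = [-17.240 - 0.559, -17.240 + 0.984] = [-17.799, -16.256]. RSS = √0.187882 = 0.433.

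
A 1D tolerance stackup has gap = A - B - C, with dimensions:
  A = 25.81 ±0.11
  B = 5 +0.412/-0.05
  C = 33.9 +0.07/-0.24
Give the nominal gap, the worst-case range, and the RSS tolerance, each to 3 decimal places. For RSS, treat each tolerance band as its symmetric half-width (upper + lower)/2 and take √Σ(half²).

nominal=-13.090 wc=[-13.682,-12.690] rss=0.299

Stack each dimension's contribution:
  +A: nom +25.810 → Σnom=25.810; wc +0.110/-0.110 → slack +0.110/-0.110; half-tol=0.110, Σhalf²=0.012100
  -B: nom -5.000 → Σnom=20.810; wc +0.050/-0.412 → slack +0.160/-0.522; half-tol=0.231, Σhalf²=0.065461
  -C: nom -33.900 → Σnom=-13.090; wc +0.240/-0.070 → slack +0.400/-0.592; half-tol=0.155, Σhalf²=0.089486
Nominal = -13.090. Worst-case = [-13.090 - 0.592, -13.090 + 0.400] = [-13.682, -12.690]. RSS = √0.089486 = 0.299.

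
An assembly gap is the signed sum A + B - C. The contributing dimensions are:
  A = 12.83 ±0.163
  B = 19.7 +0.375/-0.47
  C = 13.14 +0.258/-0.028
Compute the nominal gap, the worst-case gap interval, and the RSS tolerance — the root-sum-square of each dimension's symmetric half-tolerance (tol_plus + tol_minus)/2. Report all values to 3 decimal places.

Stack each dimension's contribution:
  +A: nom +12.830 → Σnom=12.830; wc +0.163/-0.163 → slack +0.163/-0.163; half-tol=0.163, Σhalf²=0.026569
  +B: nom +19.700 → Σnom=32.530; wc +0.375/-0.470 → slack +0.538/-0.633; half-tol=0.422, Σhalf²=0.205075
  -C: nom -13.140 → Σnom=19.390; wc +0.028/-0.258 → slack +0.566/-0.891; half-tol=0.143, Σhalf²=0.225524
Nominal = 19.390. Worst-case = [19.390 - 0.891, 19.390 + 0.566] = [18.499, 19.956]. RSS = √0.225524 = 0.475.

nominal=19.390 wc=[18.499,19.956] rss=0.475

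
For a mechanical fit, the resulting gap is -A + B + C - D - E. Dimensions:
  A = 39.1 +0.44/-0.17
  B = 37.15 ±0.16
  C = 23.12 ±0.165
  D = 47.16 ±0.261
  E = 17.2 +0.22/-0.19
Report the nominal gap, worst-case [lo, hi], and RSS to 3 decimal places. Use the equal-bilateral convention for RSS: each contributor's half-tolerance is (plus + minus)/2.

nominal=-43.190 wc=[-44.436,-42.244] rss=0.506

Stack each dimension's contribution:
  -A: nom -39.100 → Σnom=-39.100; wc +0.170/-0.440 → slack +0.170/-0.440; half-tol=0.305, Σhalf²=0.093025
  +B: nom +37.150 → Σnom=-1.950; wc +0.160/-0.160 → slack +0.330/-0.600; half-tol=0.160, Σhalf²=0.118625
  +C: nom +23.120 → Σnom=21.170; wc +0.165/-0.165 → slack +0.495/-0.765; half-tol=0.165, Σhalf²=0.145850
  -D: nom -47.160 → Σnom=-25.990; wc +0.261/-0.261 → slack +0.756/-1.026; half-tol=0.261, Σhalf²=0.213971
  -E: nom -17.200 → Σnom=-43.190; wc +0.190/-0.220 → slack +0.946/-1.246; half-tol=0.205, Σhalf²=0.255996
Nominal = -43.190. Worst-case = [-43.190 - 1.246, -43.190 + 0.946] = [-44.436, -42.244]. RSS = √0.255996 = 0.506.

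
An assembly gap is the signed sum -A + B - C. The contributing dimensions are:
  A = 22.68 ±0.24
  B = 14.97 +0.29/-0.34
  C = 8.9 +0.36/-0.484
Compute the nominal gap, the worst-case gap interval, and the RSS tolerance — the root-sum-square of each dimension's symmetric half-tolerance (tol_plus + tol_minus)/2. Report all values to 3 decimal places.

Stack each dimension's contribution:
  -A: nom -22.680 → Σnom=-22.680; wc +0.240/-0.240 → slack +0.240/-0.240; half-tol=0.240, Σhalf²=0.057600
  +B: nom +14.970 → Σnom=-7.710; wc +0.290/-0.340 → slack +0.530/-0.580; half-tol=0.315, Σhalf²=0.156825
  -C: nom -8.900 → Σnom=-16.610; wc +0.484/-0.360 → slack +1.014/-0.940; half-tol=0.422, Σhalf²=0.334909
Nominal = -16.610. Worst-case = [-16.610 - 0.940, -16.610 + 1.014] = [-17.550, -15.596]. RSS = √0.334909 = 0.579.

nominal=-16.610 wc=[-17.550,-15.596] rss=0.579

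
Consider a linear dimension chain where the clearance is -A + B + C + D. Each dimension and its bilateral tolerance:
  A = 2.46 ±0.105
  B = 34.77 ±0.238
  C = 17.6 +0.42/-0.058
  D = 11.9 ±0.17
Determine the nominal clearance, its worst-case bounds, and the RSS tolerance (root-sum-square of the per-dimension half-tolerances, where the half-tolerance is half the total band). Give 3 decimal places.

nominal=61.810 wc=[61.239,62.743] rss=0.392

Stack each dimension's contribution:
  -A: nom -2.460 → Σnom=-2.460; wc +0.105/-0.105 → slack +0.105/-0.105; half-tol=0.105, Σhalf²=0.011025
  +B: nom +34.770 → Σnom=32.310; wc +0.238/-0.238 → slack +0.343/-0.343; half-tol=0.238, Σhalf²=0.067669
  +C: nom +17.600 → Σnom=49.910; wc +0.420/-0.058 → slack +0.763/-0.401; half-tol=0.239, Σhalf²=0.124790
  +D: nom +11.900 → Σnom=61.810; wc +0.170/-0.170 → slack +0.933/-0.571; half-tol=0.170, Σhalf²=0.153690
Nominal = 61.810. Worst-case = [61.810 - 0.571, 61.810 + 0.933] = [61.239, 62.743]. RSS = √0.153690 = 0.392.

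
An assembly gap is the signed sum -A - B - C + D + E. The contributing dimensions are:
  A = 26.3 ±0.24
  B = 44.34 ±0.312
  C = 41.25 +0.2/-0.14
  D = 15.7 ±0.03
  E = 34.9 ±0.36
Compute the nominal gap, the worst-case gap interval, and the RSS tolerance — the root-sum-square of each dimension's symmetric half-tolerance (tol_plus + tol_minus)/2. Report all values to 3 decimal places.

Stack each dimension's contribution:
  -A: nom -26.300 → Σnom=-26.300; wc +0.240/-0.240 → slack +0.240/-0.240; half-tol=0.240, Σhalf²=0.057600
  -B: nom -44.340 → Σnom=-70.640; wc +0.312/-0.312 → slack +0.552/-0.552; half-tol=0.312, Σhalf²=0.154944
  -C: nom -41.250 → Σnom=-111.890; wc +0.140/-0.200 → slack +0.692/-0.752; half-tol=0.170, Σhalf²=0.183844
  +D: nom +15.700 → Σnom=-96.190; wc +0.030/-0.030 → slack +0.722/-0.782; half-tol=0.030, Σhalf²=0.184744
  +E: nom +34.900 → Σnom=-61.290; wc +0.360/-0.360 → slack +1.082/-1.142; half-tol=0.360, Σhalf²=0.314344
Nominal = -61.290. Worst-case = [-61.290 - 1.142, -61.290 + 1.082] = [-62.432, -60.208]. RSS = √0.314344 = 0.561.

nominal=-61.290 wc=[-62.432,-60.208] rss=0.561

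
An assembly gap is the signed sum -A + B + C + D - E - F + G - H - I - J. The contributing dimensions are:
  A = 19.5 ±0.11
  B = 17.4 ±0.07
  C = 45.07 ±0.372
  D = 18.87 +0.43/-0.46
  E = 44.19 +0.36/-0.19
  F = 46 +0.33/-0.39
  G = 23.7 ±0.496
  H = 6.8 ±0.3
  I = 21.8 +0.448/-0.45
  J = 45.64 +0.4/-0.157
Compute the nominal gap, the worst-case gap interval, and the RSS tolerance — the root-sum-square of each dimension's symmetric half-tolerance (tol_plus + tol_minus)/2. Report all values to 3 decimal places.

Stack each dimension's contribution:
  -A: nom -19.500 → Σnom=-19.500; wc +0.110/-0.110 → slack +0.110/-0.110; half-tol=0.110, Σhalf²=0.012100
  +B: nom +17.400 → Σnom=-2.100; wc +0.070/-0.070 → slack +0.180/-0.180; half-tol=0.070, Σhalf²=0.017000
  +C: nom +45.070 → Σnom=42.970; wc +0.372/-0.372 → slack +0.552/-0.552; half-tol=0.372, Σhalf²=0.155384
  +D: nom +18.870 → Σnom=61.840; wc +0.430/-0.460 → slack +0.982/-1.012; half-tol=0.445, Σhalf²=0.353409
  -E: nom -44.190 → Σnom=17.650; wc +0.190/-0.360 → slack +1.172/-1.372; half-tol=0.275, Σhalf²=0.429034
  -F: nom -46.000 → Σnom=-28.350; wc +0.390/-0.330 → slack +1.562/-1.702; half-tol=0.360, Σhalf²=0.558634
  +G: nom +23.700 → Σnom=-4.650; wc +0.496/-0.496 → slack +2.058/-2.198; half-tol=0.496, Σhalf²=0.804650
  -H: nom -6.800 → Σnom=-11.450; wc +0.300/-0.300 → slack +2.358/-2.498; half-tol=0.300, Σhalf²=0.894650
  -I: nom -21.800 → Σnom=-33.250; wc +0.450/-0.448 → slack +2.808/-2.946; half-tol=0.449, Σhalf²=1.096251
  -J: nom -45.640 → Σnom=-78.890; wc +0.157/-0.400 → slack +2.965/-3.346; half-tol=0.279, Σhalf²=1.173813
Nominal = -78.890. Worst-case = [-78.890 - 3.346, -78.890 + 2.965] = [-82.236, -75.925]. RSS = √1.173813 = 1.083.

nominal=-78.890 wc=[-82.236,-75.925] rss=1.083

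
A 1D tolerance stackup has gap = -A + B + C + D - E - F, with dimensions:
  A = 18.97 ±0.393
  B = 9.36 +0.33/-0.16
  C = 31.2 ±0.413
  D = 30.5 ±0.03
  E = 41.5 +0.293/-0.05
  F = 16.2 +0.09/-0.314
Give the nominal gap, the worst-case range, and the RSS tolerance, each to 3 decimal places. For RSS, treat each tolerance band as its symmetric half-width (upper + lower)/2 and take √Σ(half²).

Stack each dimension's contribution:
  -A: nom -18.970 → Σnom=-18.970; wc +0.393/-0.393 → slack +0.393/-0.393; half-tol=0.393, Σhalf²=0.154449
  +B: nom +9.360 → Σnom=-9.610; wc +0.330/-0.160 → slack +0.723/-0.553; half-tol=0.245, Σhalf²=0.214474
  +C: nom +31.200 → Σnom=21.590; wc +0.413/-0.413 → slack +1.136/-0.966; half-tol=0.413, Σhalf²=0.385043
  +D: nom +30.500 → Σnom=52.090; wc +0.030/-0.030 → slack +1.166/-0.996; half-tol=0.030, Σhalf²=0.385943
  -E: nom -41.500 → Σnom=10.590; wc +0.050/-0.293 → slack +1.216/-1.289; half-tol=0.171, Σhalf²=0.415355
  -F: nom -16.200 → Σnom=-5.610; wc +0.314/-0.090 → slack +1.530/-1.379; half-tol=0.202, Σhalf²=0.456159
Nominal = -5.610. Worst-case = [-5.610 - 1.379, -5.610 + 1.530] = [-6.989, -4.080]. RSS = √0.456159 = 0.675.

nominal=-5.610 wc=[-6.989,-4.080] rss=0.675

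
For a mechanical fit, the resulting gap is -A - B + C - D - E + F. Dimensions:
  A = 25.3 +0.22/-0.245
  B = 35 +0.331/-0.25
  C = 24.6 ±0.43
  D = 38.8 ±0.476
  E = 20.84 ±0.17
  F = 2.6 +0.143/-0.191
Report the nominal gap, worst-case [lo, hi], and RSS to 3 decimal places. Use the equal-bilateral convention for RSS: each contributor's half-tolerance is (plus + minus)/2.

nominal=-92.740 wc=[-94.558,-91.026] rss=0.779

Stack each dimension's contribution:
  -A: nom -25.300 → Σnom=-25.300; wc +0.245/-0.220 → slack +0.245/-0.220; half-tol=0.232, Σhalf²=0.054056
  -B: nom -35.000 → Σnom=-60.300; wc +0.250/-0.331 → slack +0.495/-0.551; half-tol=0.290, Σhalf²=0.138446
  +C: nom +24.600 → Σnom=-35.700; wc +0.430/-0.430 → slack +0.925/-0.981; half-tol=0.430, Σhalf²=0.323346
  -D: nom -38.800 → Σnom=-74.500; wc +0.476/-0.476 → slack +1.401/-1.457; half-tol=0.476, Σhalf²=0.549922
  -E: nom -20.840 → Σnom=-95.340; wc +0.170/-0.170 → slack +1.571/-1.627; half-tol=0.170, Σhalf²=0.578823
  +F: nom +2.600 → Σnom=-92.740; wc +0.143/-0.191 → slack +1.714/-1.818; half-tol=0.167, Σhalf²=0.606711
Nominal = -92.740. Worst-case = [-92.740 - 1.818, -92.740 + 1.714] = [-94.558, -91.026]. RSS = √0.606711 = 0.779.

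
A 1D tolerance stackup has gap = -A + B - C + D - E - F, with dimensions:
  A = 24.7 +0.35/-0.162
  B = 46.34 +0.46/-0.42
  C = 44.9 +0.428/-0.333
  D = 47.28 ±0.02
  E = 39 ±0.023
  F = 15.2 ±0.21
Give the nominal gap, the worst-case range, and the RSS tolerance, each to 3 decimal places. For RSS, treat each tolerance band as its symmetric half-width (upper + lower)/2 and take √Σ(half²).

nominal=-30.180 wc=[-31.631,-28.972] rss=0.670

Stack each dimension's contribution:
  -A: nom -24.700 → Σnom=-24.700; wc +0.162/-0.350 → slack +0.162/-0.350; half-tol=0.256, Σhalf²=0.065536
  +B: nom +46.340 → Σnom=21.640; wc +0.460/-0.420 → slack +0.622/-0.770; half-tol=0.440, Σhalf²=0.259136
  -C: nom -44.900 → Σnom=-23.260; wc +0.333/-0.428 → slack +0.955/-1.198; half-tol=0.381, Σhalf²=0.403916
  +D: nom +47.280 → Σnom=24.020; wc +0.020/-0.020 → slack +0.975/-1.218; half-tol=0.020, Σhalf²=0.404316
  -E: nom -39.000 → Σnom=-14.980; wc +0.023/-0.023 → slack +0.998/-1.241; half-tol=0.023, Σhalf²=0.404845
  -F: nom -15.200 → Σnom=-30.180; wc +0.210/-0.210 → slack +1.208/-1.451; half-tol=0.210, Σhalf²=0.448945
Nominal = -30.180. Worst-case = [-30.180 - 1.451, -30.180 + 1.208] = [-31.631, -28.972]. RSS = √0.448945 = 0.670.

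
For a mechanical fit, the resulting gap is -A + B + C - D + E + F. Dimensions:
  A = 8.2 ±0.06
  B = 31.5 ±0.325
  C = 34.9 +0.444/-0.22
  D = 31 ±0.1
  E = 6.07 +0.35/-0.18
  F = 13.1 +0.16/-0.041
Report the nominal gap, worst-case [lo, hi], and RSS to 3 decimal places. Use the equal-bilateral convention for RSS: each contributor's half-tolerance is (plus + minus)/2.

Stack each dimension's contribution:
  -A: nom -8.200 → Σnom=-8.200; wc +0.060/-0.060 → slack +0.060/-0.060; half-tol=0.060, Σhalf²=0.003600
  +B: nom +31.500 → Σnom=23.300; wc +0.325/-0.325 → slack +0.385/-0.385; half-tol=0.325, Σhalf²=0.109225
  +C: nom +34.900 → Σnom=58.200; wc +0.444/-0.220 → slack +0.829/-0.605; half-tol=0.332, Σhalf²=0.219449
  -D: nom -31.000 → Σnom=27.200; wc +0.100/-0.100 → slack +0.929/-0.705; half-tol=0.100, Σhalf²=0.229449
  +E: nom +6.070 → Σnom=33.270; wc +0.350/-0.180 → slack +1.279/-0.885; half-tol=0.265, Σhalf²=0.299674
  +F: nom +13.100 → Σnom=46.370; wc +0.160/-0.041 → slack +1.439/-0.926; half-tol=0.101, Σhalf²=0.309774
Nominal = 46.370. Worst-case = [46.370 - 0.926, 46.370 + 1.439] = [45.444, 47.809]. RSS = √0.309774 = 0.557.

nominal=46.370 wc=[45.444,47.809] rss=0.557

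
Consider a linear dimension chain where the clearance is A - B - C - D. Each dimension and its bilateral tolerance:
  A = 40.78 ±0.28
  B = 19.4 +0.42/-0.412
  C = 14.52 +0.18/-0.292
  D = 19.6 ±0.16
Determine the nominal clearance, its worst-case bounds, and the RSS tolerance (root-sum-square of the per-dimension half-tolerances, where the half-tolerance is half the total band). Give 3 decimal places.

nominal=-12.740 wc=[-13.780,-11.596] rss=0.577

Stack each dimension's contribution:
  +A: nom +40.780 → Σnom=40.780; wc +0.280/-0.280 → slack +0.280/-0.280; half-tol=0.280, Σhalf²=0.078400
  -B: nom -19.400 → Σnom=21.380; wc +0.412/-0.420 → slack +0.692/-0.700; half-tol=0.416, Σhalf²=0.251456
  -C: nom -14.520 → Σnom=6.860; wc +0.292/-0.180 → slack +0.984/-0.880; half-tol=0.236, Σhalf²=0.307152
  -D: nom -19.600 → Σnom=-12.740; wc +0.160/-0.160 → slack +1.144/-1.040; half-tol=0.160, Σhalf²=0.332752
Nominal = -12.740. Worst-case = [-12.740 - 1.040, -12.740 + 1.144] = [-13.780, -11.596]. RSS = √0.332752 = 0.577.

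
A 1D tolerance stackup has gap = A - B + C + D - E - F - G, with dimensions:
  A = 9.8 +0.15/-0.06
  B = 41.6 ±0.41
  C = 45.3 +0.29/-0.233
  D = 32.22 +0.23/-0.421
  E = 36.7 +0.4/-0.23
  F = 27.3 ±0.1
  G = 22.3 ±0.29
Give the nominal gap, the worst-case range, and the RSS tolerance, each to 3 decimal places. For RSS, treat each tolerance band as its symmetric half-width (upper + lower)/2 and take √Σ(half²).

Stack each dimension's contribution:
  +A: nom +9.800 → Σnom=9.800; wc +0.150/-0.060 → slack +0.150/-0.060; half-tol=0.105, Σhalf²=0.011025
  -B: nom -41.600 → Σnom=-31.800; wc +0.410/-0.410 → slack +0.560/-0.470; half-tol=0.410, Σhalf²=0.179125
  +C: nom +45.300 → Σnom=13.500; wc +0.290/-0.233 → slack +0.850/-0.703; half-tol=0.262, Σhalf²=0.247507
  +D: nom +32.220 → Σnom=45.720; wc +0.230/-0.421 → slack +1.080/-1.124; half-tol=0.326, Σhalf²=0.353457
  -E: nom -36.700 → Σnom=9.020; wc +0.230/-0.400 → slack +1.310/-1.524; half-tol=0.315, Σhalf²=0.452682
  -F: nom -27.300 → Σnom=-18.280; wc +0.100/-0.100 → slack +1.410/-1.624; half-tol=0.100, Σhalf²=0.462682
  -G: nom -22.300 → Σnom=-40.580; wc +0.290/-0.290 → slack +1.700/-1.914; half-tol=0.290, Σhalf²=0.546782
Nominal = -40.580. Worst-case = [-40.580 - 1.914, -40.580 + 1.700] = [-42.494, -38.880]. RSS = √0.546782 = 0.739.

nominal=-40.580 wc=[-42.494,-38.880] rss=0.739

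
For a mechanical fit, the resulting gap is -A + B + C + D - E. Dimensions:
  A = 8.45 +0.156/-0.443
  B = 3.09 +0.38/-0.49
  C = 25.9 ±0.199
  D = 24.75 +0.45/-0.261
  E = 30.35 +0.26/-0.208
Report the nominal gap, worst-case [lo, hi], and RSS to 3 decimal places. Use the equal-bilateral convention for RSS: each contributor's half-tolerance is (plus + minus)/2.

Stack each dimension's contribution:
  -A: nom -8.450 → Σnom=-8.450; wc +0.443/-0.156 → slack +0.443/-0.156; half-tol=0.299, Σhalf²=0.089700
  +B: nom +3.090 → Σnom=-5.360; wc +0.380/-0.490 → slack +0.823/-0.646; half-tol=0.435, Σhalf²=0.278925
  +C: nom +25.900 → Σnom=20.540; wc +0.199/-0.199 → slack +1.022/-0.845; half-tol=0.199, Σhalf²=0.318526
  +D: nom +24.750 → Σnom=45.290; wc +0.450/-0.261 → slack +1.472/-1.106; half-tol=0.356, Σhalf²=0.444907
  -E: nom -30.350 → Σnom=14.940; wc +0.208/-0.260 → slack +1.680/-1.366; half-tol=0.234, Σhalf²=0.499663
Nominal = 14.940. Worst-case = [14.940 - 1.366, 14.940 + 1.680] = [13.574, 16.620]. RSS = √0.499663 = 0.707.

nominal=14.940 wc=[13.574,16.620] rss=0.707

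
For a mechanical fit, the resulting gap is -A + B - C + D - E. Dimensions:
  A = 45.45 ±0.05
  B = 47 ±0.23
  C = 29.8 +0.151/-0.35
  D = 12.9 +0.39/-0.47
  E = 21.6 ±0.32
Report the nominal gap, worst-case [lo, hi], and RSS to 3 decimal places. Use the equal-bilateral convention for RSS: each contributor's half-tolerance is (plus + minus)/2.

Stack each dimension's contribution:
  -A: nom -45.450 → Σnom=-45.450; wc +0.050/-0.050 → slack +0.050/-0.050; half-tol=0.050, Σhalf²=0.002500
  +B: nom +47.000 → Σnom=1.550; wc +0.230/-0.230 → slack +0.280/-0.280; half-tol=0.230, Σhalf²=0.055400
  -C: nom -29.800 → Σnom=-28.250; wc +0.350/-0.151 → slack +0.630/-0.431; half-tol=0.251, Σhalf²=0.118150
  +D: nom +12.900 → Σnom=-15.350; wc +0.390/-0.470 → slack +1.020/-0.901; half-tol=0.430, Σhalf²=0.303050
  -E: nom -21.600 → Σnom=-36.950; wc +0.320/-0.320 → slack +1.340/-1.221; half-tol=0.320, Σhalf²=0.405450
Nominal = -36.950. Worst-case = [-36.950 - 1.221, -36.950 + 1.340] = [-38.171, -35.610]. RSS = √0.405450 = 0.637.

nominal=-36.950 wc=[-38.171,-35.610] rss=0.637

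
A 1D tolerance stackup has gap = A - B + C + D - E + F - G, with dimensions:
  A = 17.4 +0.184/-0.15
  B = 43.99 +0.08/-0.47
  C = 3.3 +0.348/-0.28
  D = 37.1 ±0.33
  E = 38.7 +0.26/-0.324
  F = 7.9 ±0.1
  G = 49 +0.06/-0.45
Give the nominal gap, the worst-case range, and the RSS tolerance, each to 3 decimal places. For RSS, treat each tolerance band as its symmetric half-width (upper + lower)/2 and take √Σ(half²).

Stack each dimension's contribution:
  +A: nom +17.400 → Σnom=17.400; wc +0.184/-0.150 → slack +0.184/-0.150; half-tol=0.167, Σhalf²=0.027889
  -B: nom -43.990 → Σnom=-26.590; wc +0.470/-0.080 → slack +0.654/-0.230; half-tol=0.275, Σhalf²=0.103514
  +C: nom +3.300 → Σnom=-23.290; wc +0.348/-0.280 → slack +1.002/-0.510; half-tol=0.314, Σhalf²=0.202110
  +D: nom +37.100 → Σnom=13.810; wc +0.330/-0.330 → slack +1.332/-0.840; half-tol=0.330, Σhalf²=0.311010
  -E: nom -38.700 → Σnom=-24.890; wc +0.324/-0.260 → slack +1.656/-1.100; half-tol=0.292, Σhalf²=0.396274
  +F: nom +7.900 → Σnom=-16.990; wc +0.100/-0.100 → slack +1.756/-1.200; half-tol=0.100, Σhalf²=0.406274
  -G: nom -49.000 → Σnom=-65.990; wc +0.450/-0.060 → slack +2.206/-1.260; half-tol=0.255, Σhalf²=0.471299
Nominal = -65.990. Worst-case = [-65.990 - 1.260, -65.990 + 2.206] = [-67.250, -63.784]. RSS = √0.471299 = 0.687.

nominal=-65.990 wc=[-67.250,-63.784] rss=0.687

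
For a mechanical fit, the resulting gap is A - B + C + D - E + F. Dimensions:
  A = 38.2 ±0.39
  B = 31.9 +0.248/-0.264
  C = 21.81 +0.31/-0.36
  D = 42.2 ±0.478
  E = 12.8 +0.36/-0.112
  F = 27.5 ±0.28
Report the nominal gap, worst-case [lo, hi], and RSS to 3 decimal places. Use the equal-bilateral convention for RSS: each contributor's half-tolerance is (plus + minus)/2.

Stack each dimension's contribution:
  +A: nom +38.200 → Σnom=38.200; wc +0.390/-0.390 → slack +0.390/-0.390; half-tol=0.390, Σhalf²=0.152100
  -B: nom -31.900 → Σnom=6.300; wc +0.264/-0.248 → slack +0.654/-0.638; half-tol=0.256, Σhalf²=0.217636
  +C: nom +21.810 → Σnom=28.110; wc +0.310/-0.360 → slack +0.964/-0.998; half-tol=0.335, Σhalf²=0.329861
  +D: nom +42.200 → Σnom=70.310; wc +0.478/-0.478 → slack +1.442/-1.476; half-tol=0.478, Σhalf²=0.558345
  -E: nom -12.800 → Σnom=57.510; wc +0.112/-0.360 → slack +1.554/-1.836; half-tol=0.236, Σhalf²=0.614041
  +F: nom +27.500 → Σnom=85.010; wc +0.280/-0.280 → slack +1.834/-2.116; half-tol=0.280, Σhalf²=0.692441
Nominal = 85.010. Worst-case = [85.010 - 2.116, 85.010 + 1.834] = [82.894, 86.844]. RSS = √0.692441 = 0.832.

nominal=85.010 wc=[82.894,86.844] rss=0.832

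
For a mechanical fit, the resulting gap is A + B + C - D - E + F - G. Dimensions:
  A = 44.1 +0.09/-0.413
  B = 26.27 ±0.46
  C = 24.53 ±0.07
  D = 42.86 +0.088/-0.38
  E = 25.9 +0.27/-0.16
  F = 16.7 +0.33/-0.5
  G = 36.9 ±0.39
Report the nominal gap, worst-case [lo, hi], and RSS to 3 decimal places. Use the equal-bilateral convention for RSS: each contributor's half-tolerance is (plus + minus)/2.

nominal=5.940 wc=[3.749,7.820] rss=0.840

Stack each dimension's contribution:
  +A: nom +44.100 → Σnom=44.100; wc +0.090/-0.413 → slack +0.090/-0.413; half-tol=0.252, Σhalf²=0.063252
  +B: nom +26.270 → Σnom=70.370; wc +0.460/-0.460 → slack +0.550/-0.873; half-tol=0.460, Σhalf²=0.274852
  +C: nom +24.530 → Σnom=94.900; wc +0.070/-0.070 → slack +0.620/-0.943; half-tol=0.070, Σhalf²=0.279752
  -D: nom -42.860 → Σnom=52.040; wc +0.380/-0.088 → slack +1.000/-1.031; half-tol=0.234, Σhalf²=0.334508
  -E: nom -25.900 → Σnom=26.140; wc +0.160/-0.270 → slack +1.160/-1.301; half-tol=0.215, Σhalf²=0.380733
  +F: nom +16.700 → Σnom=42.840; wc +0.330/-0.500 → slack +1.490/-1.801; half-tol=0.415, Σhalf²=0.552958
  -G: nom -36.900 → Σnom=5.940; wc +0.390/-0.390 → slack +1.880/-2.191; half-tol=0.390, Σhalf²=0.705058
Nominal = 5.940. Worst-case = [5.940 - 2.191, 5.940 + 1.880] = [3.749, 7.820]. RSS = √0.705058 = 0.840.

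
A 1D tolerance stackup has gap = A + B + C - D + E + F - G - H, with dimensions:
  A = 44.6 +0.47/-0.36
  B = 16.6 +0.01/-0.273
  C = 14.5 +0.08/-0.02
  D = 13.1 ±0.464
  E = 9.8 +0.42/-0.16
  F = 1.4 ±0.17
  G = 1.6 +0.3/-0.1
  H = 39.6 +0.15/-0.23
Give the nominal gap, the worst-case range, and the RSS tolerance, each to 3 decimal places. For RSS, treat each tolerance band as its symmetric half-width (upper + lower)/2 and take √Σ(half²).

nominal=32.600 wc=[30.703,34.544] rss=0.774

Stack each dimension's contribution:
  +A: nom +44.600 → Σnom=44.600; wc +0.470/-0.360 → slack +0.470/-0.360; half-tol=0.415, Σhalf²=0.172225
  +B: nom +16.600 → Σnom=61.200; wc +0.010/-0.273 → slack +0.480/-0.633; half-tol=0.142, Σhalf²=0.192247
  +C: nom +14.500 → Σnom=75.700; wc +0.080/-0.020 → slack +0.560/-0.653; half-tol=0.050, Σhalf²=0.194747
  -D: nom -13.100 → Σnom=62.600; wc +0.464/-0.464 → slack +1.024/-1.117; half-tol=0.464, Σhalf²=0.410043
  +E: nom +9.800 → Σnom=72.400; wc +0.420/-0.160 → slack +1.444/-1.277; half-tol=0.290, Σhalf²=0.494143
  +F: nom +1.400 → Σnom=73.800; wc +0.170/-0.170 → slack +1.614/-1.447; half-tol=0.170, Σhalf²=0.523043
  -G: nom -1.600 → Σnom=72.200; wc +0.100/-0.300 → slack +1.714/-1.747; half-tol=0.200, Σhalf²=0.563043
  -H: nom -39.600 → Σnom=32.600; wc +0.230/-0.150 → slack +1.944/-1.897; half-tol=0.190, Σhalf²=0.599143
Nominal = 32.600. Worst-case = [32.600 - 1.897, 32.600 + 1.944] = [30.703, 34.544]. RSS = √0.599143 = 0.774.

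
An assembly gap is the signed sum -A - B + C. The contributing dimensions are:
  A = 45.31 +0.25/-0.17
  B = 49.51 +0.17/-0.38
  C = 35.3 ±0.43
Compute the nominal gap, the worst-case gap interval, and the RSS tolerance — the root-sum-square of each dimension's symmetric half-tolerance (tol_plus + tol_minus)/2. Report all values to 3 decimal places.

Stack each dimension's contribution:
  -A: nom -45.310 → Σnom=-45.310; wc +0.170/-0.250 → slack +0.170/-0.250; half-tol=0.210, Σhalf²=0.044100
  -B: nom -49.510 → Σnom=-94.820; wc +0.380/-0.170 → slack +0.550/-0.420; half-tol=0.275, Σhalf²=0.119725
  +C: nom +35.300 → Σnom=-59.520; wc +0.430/-0.430 → slack +0.980/-0.850; half-tol=0.430, Σhalf²=0.304625
Nominal = -59.520. Worst-case = [-59.520 - 0.850, -59.520 + 0.980] = [-60.370, -58.540]. RSS = √0.304625 = 0.552.

nominal=-59.520 wc=[-60.370,-58.540] rss=0.552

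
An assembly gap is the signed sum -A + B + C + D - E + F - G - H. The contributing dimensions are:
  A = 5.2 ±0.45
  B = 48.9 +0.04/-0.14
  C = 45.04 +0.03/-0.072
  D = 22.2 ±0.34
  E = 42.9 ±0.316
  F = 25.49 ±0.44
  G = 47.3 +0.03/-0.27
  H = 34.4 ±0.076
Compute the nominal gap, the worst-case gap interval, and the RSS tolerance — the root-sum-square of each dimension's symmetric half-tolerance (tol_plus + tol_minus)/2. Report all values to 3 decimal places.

Stack each dimension's contribution:
  -A: nom -5.200 → Σnom=-5.200; wc +0.450/-0.450 → slack +0.450/-0.450; half-tol=0.450, Σhalf²=0.202500
  +B: nom +48.900 → Σnom=43.700; wc +0.040/-0.140 → slack +0.490/-0.590; half-tol=0.090, Σhalf²=0.210600
  +C: nom +45.040 → Σnom=88.740; wc +0.030/-0.072 → slack +0.520/-0.662; half-tol=0.051, Σhalf²=0.213201
  +D: nom +22.200 → Σnom=110.940; wc +0.340/-0.340 → slack +0.860/-1.002; half-tol=0.340, Σhalf²=0.328801
  -E: nom -42.900 → Σnom=68.040; wc +0.316/-0.316 → slack +1.176/-1.318; half-tol=0.316, Σhalf²=0.428657
  +F: nom +25.490 → Σnom=93.530; wc +0.440/-0.440 → slack +1.616/-1.758; half-tol=0.440, Σhalf²=0.622257
  -G: nom -47.300 → Σnom=46.230; wc +0.270/-0.030 → slack +1.886/-1.788; half-tol=0.150, Σhalf²=0.644757
  -H: nom -34.400 → Σnom=11.830; wc +0.076/-0.076 → slack +1.962/-1.864; half-tol=0.076, Σhalf²=0.650533
Nominal = 11.830. Worst-case = [11.830 - 1.864, 11.830 + 1.962] = [9.966, 13.792]. RSS = √0.650533 = 0.807.

nominal=11.830 wc=[9.966,13.792] rss=0.807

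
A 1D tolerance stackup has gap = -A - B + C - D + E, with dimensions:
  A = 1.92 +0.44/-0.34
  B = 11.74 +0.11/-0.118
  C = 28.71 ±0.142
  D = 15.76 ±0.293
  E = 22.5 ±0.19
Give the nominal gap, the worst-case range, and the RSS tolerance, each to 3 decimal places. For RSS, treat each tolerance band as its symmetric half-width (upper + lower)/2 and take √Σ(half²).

nominal=21.790 wc=[20.615,22.873] rss=0.554

Stack each dimension's contribution:
  -A: nom -1.920 → Σnom=-1.920; wc +0.340/-0.440 → slack +0.340/-0.440; half-tol=0.390, Σhalf²=0.152100
  -B: nom -11.740 → Σnom=-13.660; wc +0.118/-0.110 → slack +0.458/-0.550; half-tol=0.114, Σhalf²=0.165096
  +C: nom +28.710 → Σnom=15.050; wc +0.142/-0.142 → slack +0.600/-0.692; half-tol=0.142, Σhalf²=0.185260
  -D: nom -15.760 → Σnom=-0.710; wc +0.293/-0.293 → slack +0.893/-0.985; half-tol=0.293, Σhalf²=0.271109
  +E: nom +22.500 → Σnom=21.790; wc +0.190/-0.190 → slack +1.083/-1.175; half-tol=0.190, Σhalf²=0.307209
Nominal = 21.790. Worst-case = [21.790 - 1.175, 21.790 + 1.083] = [20.615, 22.873]. RSS = √0.307209 = 0.554.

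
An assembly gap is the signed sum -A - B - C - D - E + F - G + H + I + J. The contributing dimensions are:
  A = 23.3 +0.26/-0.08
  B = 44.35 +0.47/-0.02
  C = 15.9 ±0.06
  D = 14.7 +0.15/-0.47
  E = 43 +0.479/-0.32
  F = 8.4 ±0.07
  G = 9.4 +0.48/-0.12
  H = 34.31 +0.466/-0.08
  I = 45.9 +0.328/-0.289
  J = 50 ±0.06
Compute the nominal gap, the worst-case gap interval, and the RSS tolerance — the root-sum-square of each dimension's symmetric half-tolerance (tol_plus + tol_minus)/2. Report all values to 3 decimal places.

nominal=-12.040 wc=[-14.438,-10.046] rss=0.785

Stack each dimension's contribution:
  -A: nom -23.300 → Σnom=-23.300; wc +0.080/-0.260 → slack +0.080/-0.260; half-tol=0.170, Σhalf²=0.028900
  -B: nom -44.350 → Σnom=-67.650; wc +0.020/-0.470 → slack +0.100/-0.730; half-tol=0.245, Σhalf²=0.088925
  -C: nom -15.900 → Σnom=-83.550; wc +0.060/-0.060 → slack +0.160/-0.790; half-tol=0.060, Σhalf²=0.092525
  -D: nom -14.700 → Σnom=-98.250; wc +0.470/-0.150 → slack +0.630/-0.940; half-tol=0.310, Σhalf²=0.188625
  -E: nom -43.000 → Σnom=-141.250; wc +0.320/-0.479 → slack +0.950/-1.419; half-tol=0.399, Σhalf²=0.348225
  +F: nom +8.400 → Σnom=-132.850; wc +0.070/-0.070 → slack +1.020/-1.489; half-tol=0.070, Σhalf²=0.353125
  -G: nom -9.400 → Σnom=-142.250; wc +0.120/-0.480 → slack +1.140/-1.969; half-tol=0.300, Σhalf²=0.443125
  +H: nom +34.310 → Σnom=-107.940; wc +0.466/-0.080 → slack +1.606/-2.049; half-tol=0.273, Σhalf²=0.517654
  +I: nom +45.900 → Σnom=-62.040; wc +0.328/-0.289 → slack +1.934/-2.338; half-tol=0.308, Σhalf²=0.612827
  +J: nom +50.000 → Σnom=-12.040; wc +0.060/-0.060 → slack +1.994/-2.398; half-tol=0.060, Σhalf²=0.616427
Nominal = -12.040. Worst-case = [-12.040 - 2.398, -12.040 + 1.994] = [-14.438, -10.046]. RSS = √0.616427 = 0.785.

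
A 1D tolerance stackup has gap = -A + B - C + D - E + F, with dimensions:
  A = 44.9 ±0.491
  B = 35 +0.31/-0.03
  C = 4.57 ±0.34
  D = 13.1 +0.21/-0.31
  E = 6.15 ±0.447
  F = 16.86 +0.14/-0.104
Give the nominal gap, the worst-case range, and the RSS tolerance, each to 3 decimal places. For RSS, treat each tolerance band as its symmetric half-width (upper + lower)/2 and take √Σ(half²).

nominal=9.340 wc=[7.618,11.278] rss=0.817

Stack each dimension's contribution:
  -A: nom -44.900 → Σnom=-44.900; wc +0.491/-0.491 → slack +0.491/-0.491; half-tol=0.491, Σhalf²=0.241081
  +B: nom +35.000 → Σnom=-9.900; wc +0.310/-0.030 → slack +0.801/-0.521; half-tol=0.170, Σhalf²=0.269981
  -C: nom -4.570 → Σnom=-14.470; wc +0.340/-0.340 → slack +1.141/-0.861; half-tol=0.340, Σhalf²=0.385581
  +D: nom +13.100 → Σnom=-1.370; wc +0.210/-0.310 → slack +1.351/-1.171; half-tol=0.260, Σhalf²=0.453181
  -E: nom -6.150 → Σnom=-7.520; wc +0.447/-0.447 → slack +1.798/-1.618; half-tol=0.447, Σhalf²=0.652990
  +F: nom +16.860 → Σnom=9.340; wc +0.140/-0.104 → slack +1.938/-1.722; half-tol=0.122, Σhalf²=0.667874
Nominal = 9.340. Worst-case = [9.340 - 1.722, 9.340 + 1.938] = [7.618, 11.278]. RSS = √0.667874 = 0.817.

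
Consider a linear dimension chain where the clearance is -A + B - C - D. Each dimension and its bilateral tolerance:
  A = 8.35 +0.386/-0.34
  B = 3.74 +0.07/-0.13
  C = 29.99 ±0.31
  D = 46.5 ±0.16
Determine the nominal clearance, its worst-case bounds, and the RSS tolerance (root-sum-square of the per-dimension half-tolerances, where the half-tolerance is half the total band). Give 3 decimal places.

Stack each dimension's contribution:
  -A: nom -8.350 → Σnom=-8.350; wc +0.340/-0.386 → slack +0.340/-0.386; half-tol=0.363, Σhalf²=0.131769
  +B: nom +3.740 → Σnom=-4.610; wc +0.070/-0.130 → slack +0.410/-0.516; half-tol=0.100, Σhalf²=0.141769
  -C: nom -29.990 → Σnom=-34.600; wc +0.310/-0.310 → slack +0.720/-0.826; half-tol=0.310, Σhalf²=0.237869
  -D: nom -46.500 → Σnom=-81.100; wc +0.160/-0.160 → slack +0.880/-0.986; half-tol=0.160, Σhalf²=0.263469
Nominal = -81.100. Worst-case = [-81.100 - 0.986, -81.100 + 0.880] = [-82.086, -80.220]. RSS = √0.263469 = 0.513.

nominal=-81.100 wc=[-82.086,-80.220] rss=0.513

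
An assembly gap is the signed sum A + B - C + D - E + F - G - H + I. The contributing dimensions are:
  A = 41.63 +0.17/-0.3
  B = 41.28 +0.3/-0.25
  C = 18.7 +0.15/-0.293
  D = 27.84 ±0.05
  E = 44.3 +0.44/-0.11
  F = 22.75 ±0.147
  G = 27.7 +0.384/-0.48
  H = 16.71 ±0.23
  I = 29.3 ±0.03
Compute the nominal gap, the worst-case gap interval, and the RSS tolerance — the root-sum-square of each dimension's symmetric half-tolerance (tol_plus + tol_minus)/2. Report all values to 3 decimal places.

Stack each dimension's contribution:
  +A: nom +41.630 → Σnom=41.630; wc +0.170/-0.300 → slack +0.170/-0.300; half-tol=0.235, Σhalf²=0.055225
  +B: nom +41.280 → Σnom=82.910; wc +0.300/-0.250 → slack +0.470/-0.550; half-tol=0.275, Σhalf²=0.130850
  -C: nom -18.700 → Σnom=64.210; wc +0.293/-0.150 → slack +0.763/-0.700; half-tol=0.221, Σhalf²=0.179912
  +D: nom +27.840 → Σnom=92.050; wc +0.050/-0.050 → slack +0.813/-0.750; half-tol=0.050, Σhalf²=0.182412
  -E: nom -44.300 → Σnom=47.750; wc +0.110/-0.440 → slack +0.923/-1.190; half-tol=0.275, Σhalf²=0.258037
  +F: nom +22.750 → Σnom=70.500; wc +0.147/-0.147 → slack +1.070/-1.337; half-tol=0.147, Σhalf²=0.279646
  -G: nom -27.700 → Σnom=42.800; wc +0.480/-0.384 → slack +1.550/-1.721; half-tol=0.432, Σhalf²=0.466270
  -H: nom -16.710 → Σnom=26.090; wc +0.230/-0.230 → slack +1.780/-1.951; half-tol=0.230, Σhalf²=0.519170
  +I: nom +29.300 → Σnom=55.390; wc +0.030/-0.030 → slack +1.810/-1.981; half-tol=0.030, Σhalf²=0.520070
Nominal = 55.390. Worst-case = [55.390 - 1.981, 55.390 + 1.810] = [53.409, 57.200]. RSS = √0.520070 = 0.721.

nominal=55.390 wc=[53.409,57.200] rss=0.721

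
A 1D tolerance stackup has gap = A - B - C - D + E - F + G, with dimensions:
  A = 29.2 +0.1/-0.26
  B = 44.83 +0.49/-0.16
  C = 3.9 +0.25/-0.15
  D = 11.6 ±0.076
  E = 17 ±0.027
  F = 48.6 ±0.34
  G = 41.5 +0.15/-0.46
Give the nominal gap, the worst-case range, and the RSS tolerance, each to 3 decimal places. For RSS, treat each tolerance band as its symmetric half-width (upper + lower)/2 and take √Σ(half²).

Stack each dimension's contribution:
  +A: nom +29.200 → Σnom=29.200; wc +0.100/-0.260 → slack +0.100/-0.260; half-tol=0.180, Σhalf²=0.032400
  -B: nom -44.830 → Σnom=-15.630; wc +0.160/-0.490 → slack +0.260/-0.750; half-tol=0.325, Σhalf²=0.138025
  -C: nom -3.900 → Σnom=-19.530; wc +0.150/-0.250 → slack +0.410/-1.000; half-tol=0.200, Σhalf²=0.178025
  -D: nom -11.600 → Σnom=-31.130; wc +0.076/-0.076 → slack +0.486/-1.076; half-tol=0.076, Σhalf²=0.183801
  +E: nom +17.000 → Σnom=-14.130; wc +0.027/-0.027 → slack +0.513/-1.103; half-tol=0.027, Σhalf²=0.184530
  -F: nom -48.600 → Σnom=-62.730; wc +0.340/-0.340 → slack +0.853/-1.443; half-tol=0.340, Σhalf²=0.300130
  +G: nom +41.500 → Σnom=-21.230; wc +0.150/-0.460 → slack +1.003/-1.903; half-tol=0.305, Σhalf²=0.393155
Nominal = -21.230. Worst-case = [-21.230 - 1.903, -21.230 + 1.003] = [-23.133, -20.227]. RSS = √0.393155 = 0.627.

nominal=-21.230 wc=[-23.133,-20.227] rss=0.627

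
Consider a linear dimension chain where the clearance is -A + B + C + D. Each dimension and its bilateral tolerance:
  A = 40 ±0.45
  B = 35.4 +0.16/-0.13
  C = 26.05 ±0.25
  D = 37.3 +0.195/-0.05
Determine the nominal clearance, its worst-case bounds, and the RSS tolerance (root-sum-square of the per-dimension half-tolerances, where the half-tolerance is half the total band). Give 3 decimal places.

Stack each dimension's contribution:
  -A: nom -40.000 → Σnom=-40.000; wc +0.450/-0.450 → slack +0.450/-0.450; half-tol=0.450, Σhalf²=0.202500
  +B: nom +35.400 → Σnom=-4.600; wc +0.160/-0.130 → slack +0.610/-0.580; half-tol=0.145, Σhalf²=0.223525
  +C: nom +26.050 → Σnom=21.450; wc +0.250/-0.250 → slack +0.860/-0.830; half-tol=0.250, Σhalf²=0.286025
  +D: nom +37.300 → Σnom=58.750; wc +0.195/-0.050 → slack +1.055/-0.880; half-tol=0.122, Σhalf²=0.301031
Nominal = 58.750. Worst-case = [58.750 - 0.880, 58.750 + 1.055] = [57.870, 59.805]. RSS = √0.301031 = 0.549.

nominal=58.750 wc=[57.870,59.805] rss=0.549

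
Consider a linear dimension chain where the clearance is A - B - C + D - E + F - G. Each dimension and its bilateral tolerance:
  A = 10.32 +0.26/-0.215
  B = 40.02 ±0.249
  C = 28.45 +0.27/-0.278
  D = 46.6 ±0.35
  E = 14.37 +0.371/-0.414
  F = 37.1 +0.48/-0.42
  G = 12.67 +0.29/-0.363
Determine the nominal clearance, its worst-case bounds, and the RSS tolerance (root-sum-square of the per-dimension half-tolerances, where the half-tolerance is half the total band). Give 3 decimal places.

Stack each dimension's contribution:
  +A: nom +10.320 → Σnom=10.320; wc +0.260/-0.215 → slack +0.260/-0.215; half-tol=0.237, Σhalf²=0.056406
  -B: nom -40.020 → Σnom=-29.700; wc +0.249/-0.249 → slack +0.509/-0.464; half-tol=0.249, Σhalf²=0.118407
  -C: nom -28.450 → Σnom=-58.150; wc +0.278/-0.270 → slack +0.787/-0.734; half-tol=0.274, Σhalf²=0.193483
  +D: nom +46.600 → Σnom=-11.550; wc +0.350/-0.350 → slack +1.137/-1.084; half-tol=0.350, Σhalf²=0.315983
  -E: nom -14.370 → Σnom=-25.920; wc +0.414/-0.371 → slack +1.551/-1.455; half-tol=0.392, Σhalf²=0.470039
  +F: nom +37.100 → Σnom=11.180; wc +0.480/-0.420 → slack +2.031/-1.875; half-tol=0.450, Σhalf²=0.672539
  -G: nom -12.670 → Σnom=-1.490; wc +0.363/-0.290 → slack +2.394/-2.165; half-tol=0.327, Σhalf²=0.779142
Nominal = -1.490. Worst-case = [-1.490 - 2.165, -1.490 + 2.394] = [-3.655, 0.904]. RSS = √0.779142 = 0.883.

nominal=-1.490 wc=[-3.655,0.904] rss=0.883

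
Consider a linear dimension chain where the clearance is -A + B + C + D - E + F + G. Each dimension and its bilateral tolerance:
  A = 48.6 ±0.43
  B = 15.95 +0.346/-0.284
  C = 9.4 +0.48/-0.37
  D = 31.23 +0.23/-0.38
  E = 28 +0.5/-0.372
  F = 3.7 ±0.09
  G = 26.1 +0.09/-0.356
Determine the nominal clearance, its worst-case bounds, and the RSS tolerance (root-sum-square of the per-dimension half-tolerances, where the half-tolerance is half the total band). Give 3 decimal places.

Stack each dimension's contribution:
  -A: nom -48.600 → Σnom=-48.600; wc +0.430/-0.430 → slack +0.430/-0.430; half-tol=0.430, Σhalf²=0.184900
  +B: nom +15.950 → Σnom=-32.650; wc +0.346/-0.284 → slack +0.776/-0.714; half-tol=0.315, Σhalf²=0.284125
  +C: nom +9.400 → Σnom=-23.250; wc +0.480/-0.370 → slack +1.256/-1.084; half-tol=0.425, Σhalf²=0.464750
  +D: nom +31.230 → Σnom=7.980; wc +0.230/-0.380 → slack +1.486/-1.464; half-tol=0.305, Σhalf²=0.557775
  -E: nom -28.000 → Σnom=-20.020; wc +0.372/-0.500 → slack +1.858/-1.964; half-tol=0.436, Σhalf²=0.747871
  +F: nom +3.700 → Σnom=-16.320; wc +0.090/-0.090 → slack +1.948/-2.054; half-tol=0.090, Σhalf²=0.755971
  +G: nom +26.100 → Σnom=9.780; wc +0.090/-0.356 → slack +2.038/-2.410; half-tol=0.223, Σhalf²=0.805700
Nominal = 9.780. Worst-case = [9.780 - 2.410, 9.780 + 2.038] = [7.370, 11.818]. RSS = √0.805700 = 0.898.

nominal=9.780 wc=[7.370,11.818] rss=0.898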